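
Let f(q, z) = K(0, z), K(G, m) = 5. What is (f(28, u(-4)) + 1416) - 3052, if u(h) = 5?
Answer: -1631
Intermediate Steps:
f(q, z) = 5
(f(28, u(-4)) + 1416) - 3052 = (5 + 1416) - 3052 = 1421 - 3052 = -1631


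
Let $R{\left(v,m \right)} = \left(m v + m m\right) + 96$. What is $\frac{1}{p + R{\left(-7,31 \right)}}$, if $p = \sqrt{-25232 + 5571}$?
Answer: $\frac{840}{725261} - \frac{i \sqrt{19661}}{725261} \approx 0.0011582 - 0.00019333 i$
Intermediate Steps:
$R{\left(v,m \right)} = 96 + m^{2} + m v$ ($R{\left(v,m \right)} = \left(m v + m^{2}\right) + 96 = \left(m^{2} + m v\right) + 96 = 96 + m^{2} + m v$)
$p = i \sqrt{19661}$ ($p = \sqrt{-19661} = i \sqrt{19661} \approx 140.22 i$)
$\frac{1}{p + R{\left(-7,31 \right)}} = \frac{1}{i \sqrt{19661} + \left(96 + 31^{2} + 31 \left(-7\right)\right)} = \frac{1}{i \sqrt{19661} + \left(96 + 961 - 217\right)} = \frac{1}{i \sqrt{19661} + 840} = \frac{1}{840 + i \sqrt{19661}}$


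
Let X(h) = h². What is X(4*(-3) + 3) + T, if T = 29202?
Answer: 29283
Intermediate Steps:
X(4*(-3) + 3) + T = (4*(-3) + 3)² + 29202 = (-12 + 3)² + 29202 = (-9)² + 29202 = 81 + 29202 = 29283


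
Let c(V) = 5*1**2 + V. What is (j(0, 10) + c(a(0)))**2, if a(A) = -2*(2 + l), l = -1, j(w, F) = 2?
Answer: 25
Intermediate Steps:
a(A) = -2 (a(A) = -2*(2 - 1) = -2*1 = -2)
c(V) = 5 + V (c(V) = 5*1 + V = 5 + V)
(j(0, 10) + c(a(0)))**2 = (2 + (5 - 2))**2 = (2 + 3)**2 = 5**2 = 25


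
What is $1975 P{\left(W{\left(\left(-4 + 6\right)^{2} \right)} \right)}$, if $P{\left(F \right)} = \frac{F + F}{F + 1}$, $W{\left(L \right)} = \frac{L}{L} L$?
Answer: $3160$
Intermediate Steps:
$W{\left(L \right)} = L$ ($W{\left(L \right)} = 1 L = L$)
$P{\left(F \right)} = \frac{2 F}{1 + F}$
$1975 P{\left(W{\left(\left(-4 + 6\right)^{2} \right)} \right)} = 1975 \frac{2 \left(-4 + 6\right)^{2}}{1 + \left(-4 + 6\right)^{2}} = 1975 \frac{2 \cdot 2^{2}}{1 + 2^{2}} = 1975 \cdot 2 \cdot 4 \frac{1}{1 + 4} = 1975 \cdot 2 \cdot 4 \cdot \frac{1}{5} = 1975 \cdot \frac{8}{5} = 3160$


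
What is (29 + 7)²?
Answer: 1296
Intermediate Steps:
(29 + 7)² = 36² = 1296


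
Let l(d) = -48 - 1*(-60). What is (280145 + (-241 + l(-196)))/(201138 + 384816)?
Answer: 139958/292977 ≈ 0.47771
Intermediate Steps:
l(d) = 12 (l(d) = -48 + 60 = 12)
(280145 + (-241 + l(-196)))/(201138 + 384816) = (280145 + (-241 + 12))/(201138 + 384816) = (280145 - 229)/585954 = 279916*(1/585954) = 139958/292977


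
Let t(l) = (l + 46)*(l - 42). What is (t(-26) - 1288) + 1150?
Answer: -1498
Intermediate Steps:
t(l) = (-42 + l)*(46 + l) (t(l) = (46 + l)*(-42 + l) = (-42 + l)*(46 + l))
(t(-26) - 1288) + 1150 = ((-1932 + (-26)² + 4*(-26)) - 1288) + 1150 = ((-1932 + 676 - 104) - 1288) + 1150 = (-1360 - 1288) + 1150 = -2648 + 1150 = -1498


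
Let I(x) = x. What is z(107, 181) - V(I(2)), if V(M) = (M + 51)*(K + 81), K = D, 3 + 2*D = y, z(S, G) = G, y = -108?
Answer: -2341/2 ≈ -1170.5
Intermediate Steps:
D = -111/2 (D = -3/2 + (½)*(-108) = -3/2 - 54 = -111/2 ≈ -55.500)
K = -111/2 ≈ -55.500
V(M) = 2601/2 + 51*M/2 (V(M) = (M + 51)*(-111/2 + 81) = (51 + M)*(51/2) = 2601/2 + 51*M/2)
z(107, 181) - V(I(2)) = 181 - (2601/2 + (51/2)*2) = 181 - (2601/2 + 51) = 181 - 1*2703/2 = 181 - 2703/2 = -2341/2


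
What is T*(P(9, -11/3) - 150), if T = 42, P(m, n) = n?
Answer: -6454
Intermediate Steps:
T*(P(9, -11/3) - 150) = 42*(-11/3 - 150) = 42*(-461/3) = -6454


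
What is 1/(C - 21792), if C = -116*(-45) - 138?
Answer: -1/16710 ≈ -5.9844e-5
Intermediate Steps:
C = 5082 (C = 5220 - 138 = 5082)
1/(C - 21792) = 1/(5082 - 21792) = 1/(-16710) = -1/16710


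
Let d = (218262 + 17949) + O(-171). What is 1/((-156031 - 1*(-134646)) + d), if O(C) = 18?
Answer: 1/214844 ≈ 4.6545e-6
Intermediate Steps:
d = 236229 (d = (218262 + 17949) + 18 = 236211 + 18 = 236229)
1/((-156031 - 1*(-134646)) + d) = 1/((-156031 - 1*(-134646)) + 236229) = 1/((-156031 + 134646) + 236229) = 1/(-21385 + 236229) = 1/214844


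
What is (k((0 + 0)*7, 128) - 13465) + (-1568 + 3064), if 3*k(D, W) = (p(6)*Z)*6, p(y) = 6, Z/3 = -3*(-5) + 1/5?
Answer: -57109/5 ≈ -11422.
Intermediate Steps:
Z = 228/5 (Z = 3*(-3*(-5) + 1/5) = 3*(15 + ⅕) = 3*(76/5) = 228/5 ≈ 45.600)
k(D, W) = 2736/5 (k(D, W) = ((6*(228/5))*6)/3 = ((1368/5)*6)/3 = (⅓)*(8208/5) = 2736/5)
(k((0 + 0)*7, 128) - 13465) + (-1568 + 3064) = (2736/5 - 13465) + (-1568 + 3064) = -64589/5 + 1496 = -57109/5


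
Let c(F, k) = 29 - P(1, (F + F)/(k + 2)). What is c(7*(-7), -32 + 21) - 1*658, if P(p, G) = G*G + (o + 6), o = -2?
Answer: -60877/81 ≈ -751.57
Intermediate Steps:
P(p, G) = 4 + G**2 (P(p, G) = G*G + (-2 + 6) = G**2 + 4 = 4 + G**2)
c(F, k) = 25 - 4*F**2/(2 + k)**2 (c(F, k) = 29 - (4 + ((F + F)/(k + 2))**2) = 29 - (4 + ((2*F)/(2 + k))**2) = 29 - (4 + (2*F/(2 + k))**2) = 29 - (4 + 4*F**2/(2 + k)**2) = 29 + (-4 - 4*F**2/(2 + k)**2) = 25 - 4*F**2/(2 + k)**2)
c(7*(-7), -32 + 21) - 1*658 = (25 - 4*(7*(-7))**2/(2 + (-32 + 21))**2) - 1*658 = (25 - 4*(-49)**2/(2 - 11)**2) - 658 = (25 - 4*2401/(-9)**2) - 658 = (25 - 4*2401*1/81) - 658 = (25 - 9604/81) - 658 = -7579/81 - 658 = -60877/81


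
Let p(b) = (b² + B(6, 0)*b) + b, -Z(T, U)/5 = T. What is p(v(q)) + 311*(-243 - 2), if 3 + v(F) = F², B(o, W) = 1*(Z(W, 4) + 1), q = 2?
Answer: -76192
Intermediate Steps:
Z(T, U) = -5*T
B(o, W) = 1 - 5*W (B(o, W) = 1*(-5*W + 1) = 1*(1 - 5*W) = 1 - 5*W)
v(F) = -3 + F²
p(b) = b² + 2*b (p(b) = (b² + (1 - 5*0)*b) + b = (b² + (1 + 0)*b) + b = (b² + 1*b) + b = (b² + b) + b = (b + b²) + b = b² + 2*b)
p(v(q)) + 311*(-243 - 2) = (-3 + 2²)*(2 + (-3 + 2²)) + 311*(-243 - 2) = (-3 + 4)*(2 + (-3 + 4)) + 311*(-245) = 1*(2 + 1) - 76195 = 1*3 - 76195 = 3 - 76195 = -76192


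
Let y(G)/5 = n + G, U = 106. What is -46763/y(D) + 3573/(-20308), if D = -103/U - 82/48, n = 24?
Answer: -1208455822023/2753663260 ≈ -438.85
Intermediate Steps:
D = -3409/1272 (D = -103/106 - 82/48 = -103*1/106 - 82*1/48 = -103/106 - 41/24 = -3409/1272 ≈ -2.6800)
y(G) = 120 + 5*G (y(G) = 5*(24 + G) = 120 + 5*G)
-46763/y(D) + 3573/(-20308) = -46763/(120 + 5*(-3409/1272)) + 3573/(-20308) = -46763/(120 - 17045/1272) + 3573*(-1/20308) = -46763/135595/1272 - 3573/20308 = -46763*1272/135595 - 3573/20308 = -59482536/135595 - 3573/20308 = -1208455822023/2753663260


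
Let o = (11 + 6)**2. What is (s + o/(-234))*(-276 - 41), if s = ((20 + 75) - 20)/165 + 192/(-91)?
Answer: 16509043/18018 ≈ 916.25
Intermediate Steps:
s = -1657/1001 (s = (95 - 20)*(1/165) + 192*(-1/91) = 75*(1/165) - 192/91 = 5/11 - 192/91 = -1657/1001 ≈ -1.6553)
o = 289 (o = 17**2 = 289)
(s + o/(-234))*(-276 - 41) = (-1657/1001 + 289/(-234))*(-276 - 41) = (-1657/1001 + 289*(-1/234))*(-317) = (-1657/1001 - 289/234)*(-317) = -52079/18018*(-317) = 16509043/18018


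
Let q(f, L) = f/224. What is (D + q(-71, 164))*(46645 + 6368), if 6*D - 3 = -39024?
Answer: -77232254115/224 ≈ -3.4479e+8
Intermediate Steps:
D = -13007/2 (D = 1/2 + (1/6)*(-39024) = 1/2 - 6504 = -13007/2 ≈ -6503.5)
q(f, L) = f/224 (q(f, L) = f*(1/224) = f/224)
(D + q(-71, 164))*(46645 + 6368) = (-13007/2 + (1/224)*(-71))*(46645 + 6368) = (-13007/2 - 71/224)*53013 = -1456855/224*53013 = -77232254115/224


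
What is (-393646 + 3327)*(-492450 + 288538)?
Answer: 79590727928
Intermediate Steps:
(-393646 + 3327)*(-492450 + 288538) = -390319*(-203912) = 79590727928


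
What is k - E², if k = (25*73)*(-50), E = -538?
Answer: -380694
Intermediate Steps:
k = -91250 (k = 1825*(-50) = -91250)
k - E² = -91250 - 1*(-538)² = -91250 - 1*289444 = -91250 - 289444 = -380694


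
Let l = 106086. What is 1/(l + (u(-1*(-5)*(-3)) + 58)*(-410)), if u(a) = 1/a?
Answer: 3/247000 ≈ 1.2146e-5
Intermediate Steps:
1/(l + (u(-1*(-5)*(-3)) + 58)*(-410)) = 1/(106086 + (1/(-1*(-5)*(-3)) + 58)*(-410)) = 1/(106086 + (1/(5*(-3)) + 58)*(-410)) = 1/(106086 + (1/(-15) + 58)*(-410)) = 1/(106086 + (-1/15 + 58)*(-410)) = 1/(106086 + (869/15)*(-410)) = 1/(106086 - 71258/3) = 1/(247000/3) = 3/247000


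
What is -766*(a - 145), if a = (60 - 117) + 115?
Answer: 66642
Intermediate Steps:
a = 58 (a = -57 + 115 = 58)
-766*(a - 145) = -766*(58 - 145) = -766*(-87) = 66642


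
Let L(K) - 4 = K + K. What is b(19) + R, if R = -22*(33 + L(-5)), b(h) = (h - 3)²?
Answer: -338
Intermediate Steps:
b(h) = (-3 + h)²
L(K) = 4 + 2*K (L(K) = 4 + (K + K) = 4 + 2*K)
R = -594 (R = -22*(33 + (4 + 2*(-5))) = -22*(33 + (4 - 10)) = -22*(33 - 6) = -22*27 = -594)
b(19) + R = (-3 + 19)² - 594 = 16² - 594 = 256 - 594 = -338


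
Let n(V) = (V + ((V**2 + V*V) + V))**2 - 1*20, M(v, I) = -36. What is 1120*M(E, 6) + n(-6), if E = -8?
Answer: -36740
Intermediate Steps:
n(V) = -20 + (2*V + 2*V**2)**2 (n(V) = (V + ((V**2 + V**2) + V))**2 - 20 = (V + (2*V**2 + V))**2 - 20 = (V + (V + 2*V**2))**2 - 20 = (2*V + 2*V**2)**2 - 20 = -20 + (2*V + 2*V**2)**2)
1120*M(E, 6) + n(-6) = 1120*(-36) + (-20 + 4*(-6)**2*(1 - 6)**2) = -40320 + (-20 + 4*36*(-5)**2) = -40320 + (-20 + 4*36*25) = -40320 + (-20 + 3600) = -40320 + 3580 = -36740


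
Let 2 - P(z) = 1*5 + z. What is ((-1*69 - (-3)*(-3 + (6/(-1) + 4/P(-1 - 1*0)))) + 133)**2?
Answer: 961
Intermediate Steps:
P(z) = -3 - z (P(z) = 2 - (1*5 + z) = 2 - (5 + z) = 2 + (-5 - z) = -3 - z)
((-1*69 - (-3)*(-3 + (6/(-1) + 4/P(-1 - 1*0)))) + 133)**2 = ((-1*69 - (-3)*(-3 + (6/(-1) + 4/(-3 - (-1 - 1*0))))) + 133)**2 = ((-69 - (-3)*(-3 + (6*(-1) + 4/(-3 - (-1 + 0))))) + 133)**2 = ((-69 - (-3)*(-3 + (-6 + 4/(-3 - 1*(-1))))) + 133)**2 = ((-69 - (-3)*(-3 + (-6 + 4/(-3 + 1)))) + 133)**2 = ((-69 - (-3)*(-3 + (-6 + 4/(-2)))) + 133)**2 = ((-69 - (-3)*(-3 + (-6 + 4*(-1/2)))) + 133)**2 = ((-69 - (-3)*(-3 + (-6 - 2))) + 133)**2 = ((-69 - (-3)*(-3 - 8)) + 133)**2 = ((-69 - (-3)*(-11)) + 133)**2 = ((-69 - 1*33) + 133)**2 = ((-69 - 33) + 133)**2 = (-102 + 133)**2 = 31**2 = 961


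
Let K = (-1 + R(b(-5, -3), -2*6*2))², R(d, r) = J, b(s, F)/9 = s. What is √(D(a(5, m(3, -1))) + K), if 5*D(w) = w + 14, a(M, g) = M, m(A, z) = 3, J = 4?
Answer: 8*√5/5 ≈ 3.5777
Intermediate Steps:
b(s, F) = 9*s
R(d, r) = 4
D(w) = 14/5 + w/5 (D(w) = (w + 14)/5 = (14 + w)/5 = 14/5 + w/5)
K = 9 (K = (-1 + 4)² = 3² = 9)
√(D(a(5, m(3, -1))) + K) = √((14/5 + (⅕)*5) + 9) = √((14/5 + 1) + 9) = √(19/5 + 9) = √(64/5) = 8*√5/5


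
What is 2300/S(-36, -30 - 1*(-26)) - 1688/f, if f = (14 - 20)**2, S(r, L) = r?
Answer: -997/9 ≈ -110.78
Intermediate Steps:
f = 36 (f = (-6)**2 = 36)
2300/S(-36, -30 - 1*(-26)) - 1688/f = 2300/(-36) - 1688/36 = 2300*(-1/36) - 1688*1/36 = -575/9 - 422/9 = -997/9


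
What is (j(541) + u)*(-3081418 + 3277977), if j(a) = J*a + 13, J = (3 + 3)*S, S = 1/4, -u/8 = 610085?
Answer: -1918359034449/2 ≈ -9.5918e+11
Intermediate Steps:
u = -4880680 (u = -8*610085 = -4880680)
S = 1/4 ≈ 0.25000
J = 3/2 (J = (3 + 3)*(1/4) = 6*(1/4) = 3/2 ≈ 1.5000)
j(a) = 13 + 3*a/2 (j(a) = 3*a/2 + 13 = 13 + 3*a/2)
(j(541) + u)*(-3081418 + 3277977) = ((13 + (3/2)*541) - 4880680)*(-3081418 + 3277977) = ((13 + 1623/2) - 4880680)*196559 = (1649/2 - 4880680)*196559 = -9759711/2*196559 = -1918359034449/2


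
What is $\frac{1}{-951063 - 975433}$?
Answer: $- \frac{1}{1926496} \approx -5.1908 \cdot 10^{-7}$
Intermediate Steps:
$\frac{1}{-951063 - 975433} = \frac{1}{-1926496} = - \frac{1}{1926496}$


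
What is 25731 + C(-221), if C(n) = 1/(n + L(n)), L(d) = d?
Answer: 11373101/442 ≈ 25731.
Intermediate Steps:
C(n) = 1/(2*n) (C(n) = 1/(n + n) = 1/(2*n))
25731 + C(-221) = 25731 + (½)/(-221) = 25731 + (½)*(-1/221) = 25731 - 1/442 = 11373101/442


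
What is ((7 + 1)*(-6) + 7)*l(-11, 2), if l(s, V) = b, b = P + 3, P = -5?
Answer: 82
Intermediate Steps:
b = -2 (b = -5 + 3 = -2)
l(s, V) = -2
((7 + 1)*(-6) + 7)*l(-11, 2) = ((7 + 1)*(-6) + 7)*(-2) = (8*(-6) + 7)*(-2) = (-48 + 7)*(-2) = -41*(-2) = 82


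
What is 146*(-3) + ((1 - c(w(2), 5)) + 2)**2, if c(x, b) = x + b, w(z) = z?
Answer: -422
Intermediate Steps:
c(x, b) = b + x
146*(-3) + ((1 - c(w(2), 5)) + 2)**2 = 146*(-3) + ((1 - (5 + 2)) + 2)**2 = -438 + ((1 - 1*7) + 2)**2 = -438 + ((1 - 7) + 2)**2 = -438 + (-6 + 2)**2 = -438 + (-4)**2 = -438 + 16 = -422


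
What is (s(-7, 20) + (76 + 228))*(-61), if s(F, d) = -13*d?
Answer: -2684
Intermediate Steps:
(s(-7, 20) + (76 + 228))*(-61) = (-13*20 + (76 + 228))*(-61) = (-260 + 304)*(-61) = 44*(-61) = -2684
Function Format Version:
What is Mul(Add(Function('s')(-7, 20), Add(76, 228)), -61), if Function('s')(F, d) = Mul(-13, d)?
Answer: -2684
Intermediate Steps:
Mul(Add(Function('s')(-7, 20), Add(76, 228)), -61) = Mul(Add(Mul(-13, 20), Add(76, 228)), -61) = Mul(Add(-260, 304), -61) = Mul(44, -61) = -2684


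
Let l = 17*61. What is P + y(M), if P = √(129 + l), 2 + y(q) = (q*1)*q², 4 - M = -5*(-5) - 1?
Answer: -8002 + √1166 ≈ -7967.9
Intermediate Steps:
l = 1037
M = -20 (M = 4 - (-5*(-5) - 1) = 4 - (25 - 1) = 4 - 1*24 = 4 - 24 = -20)
y(q) = -2 + q³ (y(q) = -2 + (q*1)*q² = -2 + q*q² = -2 + q³)
P = √1166 (P = √(129 + 1037) = √1166 ≈ 34.147)
P + y(M) = √1166 + (-2 + (-20)³) = √1166 + (-2 - 8000) = √1166 - 8002 = -8002 + √1166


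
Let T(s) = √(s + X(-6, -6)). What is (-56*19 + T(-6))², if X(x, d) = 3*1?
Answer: (1064 - I*√3)² ≈ 1.1321e+6 - 3686.0*I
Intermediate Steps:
X(x, d) = 3
T(s) = √(3 + s) (T(s) = √(s + 3) = √(3 + s))
(-56*19 + T(-6))² = (-56*19 + √(3 - 6))² = (-1064 + √(-3))² = (-1064 + I*√3)²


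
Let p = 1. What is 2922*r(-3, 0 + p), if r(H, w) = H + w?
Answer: -5844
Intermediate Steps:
2922*r(-3, 0 + p) = 2922*(-3 + (0 + 1)) = 2922*(-3 + 1) = 2922*(-2) = -5844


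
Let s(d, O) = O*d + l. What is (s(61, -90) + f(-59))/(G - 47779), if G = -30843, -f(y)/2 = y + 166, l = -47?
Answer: 5751/78622 ≈ 0.073147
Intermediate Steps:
f(y) = -332 - 2*y (f(y) = -2*(y + 166) = -2*(166 + y) = -332 - 2*y)
s(d, O) = -47 + O*d (s(d, O) = O*d - 47 = -47 + O*d)
(s(61, -90) + f(-59))/(G - 47779) = ((-47 - 90*61) + (-332 - 2*(-59)))/(-30843 - 47779) = ((-47 - 5490) + (-332 + 118))/(-78622) = (-5537 - 214)*(-1/78622) = -5751*(-1/78622) = 5751/78622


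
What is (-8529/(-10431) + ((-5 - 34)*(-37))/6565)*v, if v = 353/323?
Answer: 643046686/567150855 ≈ 1.1338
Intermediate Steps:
v = 353/323 (v = 353*(1/323) = 353/323 ≈ 1.0929)
(-8529/(-10431) + ((-5 - 34)*(-37))/6565)*v = (-8529/(-10431) + ((-5 - 34)*(-37))/6565)*(353/323) = (-8529*(-1/10431) - 39*(-37)*(1/6565))*(353/323) = (2843/3477 + 1443*(1/6565))*(353/323) = (2843/3477 + 111/505)*(353/323) = (1821662/1755885)*(353/323) = 643046686/567150855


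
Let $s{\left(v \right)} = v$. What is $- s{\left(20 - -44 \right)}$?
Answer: $-64$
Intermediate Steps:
$- s{\left(20 - -44 \right)} = - (20 - -44) = - (20 + 44) = \left(-1\right) 64 = -64$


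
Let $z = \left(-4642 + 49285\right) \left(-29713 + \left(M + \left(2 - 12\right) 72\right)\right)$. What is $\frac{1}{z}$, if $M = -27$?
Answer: $- \frac{1}{1359825780} \approx -7.3539 \cdot 10^{-10}$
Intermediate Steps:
$z = -1359825780$ ($z = \left(-4642 + 49285\right) \left(-29713 + \left(-27 + \left(2 - 12\right) 72\right)\right) = 44643 \left(-29713 + \left(-27 + \left(2 - 12\right) 72\right)\right) = 44643 \left(-29713 - 747\right) = 44643 \left(-30460\right) = -1359825780$)
$\frac{1}{z} = \frac{1}{-1359825780} = - \frac{1}{1359825780}$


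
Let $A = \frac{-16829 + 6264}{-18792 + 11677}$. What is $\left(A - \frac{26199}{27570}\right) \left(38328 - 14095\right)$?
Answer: $\frac{169422862763}{13077370} \approx 12955.0$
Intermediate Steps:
$A = \frac{2113}{1423}$ ($A = - \frac{10565}{-7115} = \left(-10565\right) \left(- \frac{1}{7115}\right) = \frac{2113}{1423} \approx 1.4849$)
$\left(A - \frac{26199}{27570}\right) \left(38328 - 14095\right) = \left(\frac{2113}{1423} - \frac{26199}{27570}\right) \left(38328 - 14095\right) = \left(\frac{2113}{1423} - \frac{8733}{9190}\right) 24233 = \frac{6991411}{13077370} \cdot 24233 = \frac{169422862763}{13077370}$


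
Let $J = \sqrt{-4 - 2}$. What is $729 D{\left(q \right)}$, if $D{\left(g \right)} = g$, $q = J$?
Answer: $729 i \sqrt{6} \approx 1785.7 i$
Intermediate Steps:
$J = i \sqrt{6}$ ($J = \sqrt{-6} = i \sqrt{6} \approx 2.4495 i$)
$q = i \sqrt{6} \approx 2.4495 i$
$729 D{\left(q \right)} = 729 i \sqrt{6}$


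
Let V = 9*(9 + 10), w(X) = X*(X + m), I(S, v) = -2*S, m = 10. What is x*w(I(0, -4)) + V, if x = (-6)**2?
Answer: 171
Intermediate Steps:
w(X) = X*(10 + X) (w(X) = X*(X + 10) = X*(10 + X))
V = 171 (V = 9*19 = 171)
x = 36
x*w(I(0, -4)) + V = 36*((-2*0)*(10 - 2*0)) + 171 = 36*(0*(10 + 0)) + 171 = 36*(0*10) + 171 = 36*0 + 171 = 0 + 171 = 171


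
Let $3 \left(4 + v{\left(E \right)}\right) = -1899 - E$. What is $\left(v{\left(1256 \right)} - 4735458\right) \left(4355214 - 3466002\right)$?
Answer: $-4211764790564$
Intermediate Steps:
$v{\left(E \right)} = -637 - \frac{E}{3}$ ($v{\left(E \right)} = -4 + \frac{-1899 - E}{3} = -4 - \left(633 + \frac{E}{3}\right) = -637 - \frac{E}{3}$)
$\left(v{\left(1256 \right)} - 4735458\right) \left(4355214 - 3466002\right) = \left(\left(-637 - \frac{1256}{3}\right) - 4735458\right) \left(4355214 - 3466002\right) = \left(\left(-637 - \frac{1256}{3}\right) - 4735458\right) 889212 = \left(- \frac{3167}{3} - 4735458\right) 889212 = \left(- \frac{14209541}{3}\right) 889212 = -4211764790564$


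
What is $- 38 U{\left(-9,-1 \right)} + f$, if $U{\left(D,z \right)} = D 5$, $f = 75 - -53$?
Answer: $1838$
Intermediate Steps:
$f = 128$ ($f = 75 + 53 = 128$)
$U{\left(D,z \right)} = 5 D$
$- 38 U{\left(-9,-1 \right)} + f = - 38 \cdot 5 \left(-9\right) + 128 = \left(-38\right) \left(-45\right) + 128 = 1710 + 128 = 1838$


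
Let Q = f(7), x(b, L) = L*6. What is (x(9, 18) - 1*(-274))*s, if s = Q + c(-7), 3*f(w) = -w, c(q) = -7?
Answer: -10696/3 ≈ -3565.3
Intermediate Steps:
x(b, L) = 6*L
f(w) = -w/3 (f(w) = (-w)/3 = -w/3)
Q = -7/3 (Q = -⅓*7 = -7/3 ≈ -2.3333)
s = -28/3 (s = -7/3 - 7 = -28/3 ≈ -9.3333)
(x(9, 18) - 1*(-274))*s = (6*18 - 1*(-274))*(-28/3) = (108 + 274)*(-28/3) = 382*(-28/3) = -10696/3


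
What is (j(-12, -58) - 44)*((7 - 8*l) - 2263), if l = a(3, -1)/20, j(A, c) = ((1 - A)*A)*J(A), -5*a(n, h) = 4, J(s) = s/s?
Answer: 451136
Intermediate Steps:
J(s) = 1
a(n, h) = -4/5 (a(n, h) = -1/5*4 = -4/5)
j(A, c) = A*(1 - A) (j(A, c) = ((1 - A)*A)*1 = (A*(1 - A))*1 = A*(1 - A))
l = -1/25 (l = -4/5/20 = -4/5*1/20 = -1/25 ≈ -0.040000)
(j(-12, -58) - 44)*((7 - 8*l) - 2263) = (-12*(1 - 1*(-12)) - 44)*((7 - 8*(-1/25)) - 2263) = (-12*(1 + 12) - 44)*((7 + 8/25) - 2263) = (-12*13 - 44)*(183/25 - 2263) = (-156 - 44)*(-56392/25) = -200*(-56392/25) = 451136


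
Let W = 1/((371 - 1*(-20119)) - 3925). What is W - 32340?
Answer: -535712099/16565 ≈ -32340.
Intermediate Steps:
W = 1/16565 (W = 1/((371 + 20119) - 3925) = 1/(20490 - 3925) = 1/16565 ≈ 6.0368e-5)
W - 32340 = 1/16565 - 32340 = -535712099/16565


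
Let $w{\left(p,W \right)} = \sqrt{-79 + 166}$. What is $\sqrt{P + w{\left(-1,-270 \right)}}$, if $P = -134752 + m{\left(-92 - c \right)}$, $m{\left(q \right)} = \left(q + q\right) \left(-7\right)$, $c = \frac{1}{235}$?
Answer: $\frac{\sqrt{-7370546110 + 55225 \sqrt{87}}}{235} \approx 365.31 i$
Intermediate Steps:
$c = \frac{1}{235} \approx 0.0042553$
$w{\left(p,W \right)} = \sqrt{87}$
$m{\left(q \right)} = - 14 q$ ($m{\left(q \right)} = 2 q \left(-7\right) = - 14 q$)
$P = - \frac{31364026}{235}$ ($P = -134752 - 14 \left(-92 - \frac{1}{235}\right) = -134752 - - \frac{302694}{235} = -134752 + \frac{302694}{235} = - \frac{31364026}{235} \approx -1.3346 \cdot 10^{5}$)
$\sqrt{P + w{\left(-1,-270 \right)}} = \sqrt{- \frac{31364026}{235} + \sqrt{87}}$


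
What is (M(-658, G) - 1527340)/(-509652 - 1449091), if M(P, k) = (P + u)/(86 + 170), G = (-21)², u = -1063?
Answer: 391000761/501438208 ≈ 0.77976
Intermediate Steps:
G = 441
M(P, k) = -1063/256 + P/256 (M(P, k) = (P - 1063)/(86 + 170) = (-1063 + P)/256 = (-1063 + P)*(1/256) = -1063/256 + P/256)
(M(-658, G) - 1527340)/(-509652 - 1449091) = ((-1063/256 + (1/256)*(-658)) - 1527340)/(-509652 - 1449091) = ((-1063/256 - 329/128) - 1527340)/(-1958743) = (-1721/256 - 1527340)*(-1/1958743) = -391000761/256*(-1/1958743) = 391000761/501438208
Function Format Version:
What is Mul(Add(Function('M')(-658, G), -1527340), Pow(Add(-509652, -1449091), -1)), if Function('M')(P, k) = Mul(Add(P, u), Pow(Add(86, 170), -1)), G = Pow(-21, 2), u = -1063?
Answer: Rational(391000761, 501438208) ≈ 0.77976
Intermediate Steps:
G = 441
Function('M')(P, k) = Add(Rational(-1063, 256), Mul(Rational(1, 256), P)) (Function('M')(P, k) = Mul(Add(P, -1063), Pow(Add(86, 170), -1)) = Mul(Add(-1063, P), Pow(256, -1)) = Mul(Add(-1063, P), Rational(1, 256)) = Add(Rational(-1063, 256), Mul(Rational(1, 256), P)))
Mul(Add(Function('M')(-658, G), -1527340), Pow(Add(-509652, -1449091), -1)) = Mul(Add(Add(Rational(-1063, 256), Mul(Rational(1, 256), -658)), -1527340), Pow(Add(-509652, -1449091), -1)) = Mul(Add(Add(Rational(-1063, 256), Rational(-329, 128)), -1527340), Pow(-1958743, -1)) = Mul(Add(Rational(-1721, 256), -1527340), Rational(-1, 1958743)) = Mul(Rational(-391000761, 256), Rational(-1, 1958743)) = Rational(391000761, 501438208)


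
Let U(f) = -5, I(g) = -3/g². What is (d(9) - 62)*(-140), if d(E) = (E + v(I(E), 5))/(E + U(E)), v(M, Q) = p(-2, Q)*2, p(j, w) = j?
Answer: 8505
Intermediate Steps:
I(g) = -3/g²
v(M, Q) = -4 (v(M, Q) = -2*2 = -4)
d(E) = (-4 + E)/(-5 + E) (d(E) = (E - 4)/(E - 5) = (-4 + E)/(-5 + E))
(d(9) - 62)*(-140) = ((-4 + 9)/(-5 + 9) - 62)*(-140) = (5/4 - 62)*(-140) = -243/4*(-140) = 8505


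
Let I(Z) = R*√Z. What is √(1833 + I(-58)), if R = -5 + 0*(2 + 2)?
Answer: √(1833 - 5*I*√58) ≈ 42.816 - 0.4447*I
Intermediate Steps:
R = -5 (R = -5 + 0*4 = -5 + 0 = -5)
I(Z) = -5*√Z
√(1833 + I(-58)) = √(1833 - 5*I*√58)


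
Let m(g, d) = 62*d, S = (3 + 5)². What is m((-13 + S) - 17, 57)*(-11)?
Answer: -38874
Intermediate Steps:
S = 64 (S = 8² = 64)
m((-13 + S) - 17, 57)*(-11) = (62*57)*(-11) = 3534*(-11) = -38874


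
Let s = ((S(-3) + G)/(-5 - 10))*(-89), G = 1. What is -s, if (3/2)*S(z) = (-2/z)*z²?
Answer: -89/3 ≈ -29.667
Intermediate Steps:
S(z) = -4*z/3 (S(z) = 2*((-2/z)*z²)/3 = 2*(-2*z)/3 = -4*z/3)
s = 89/3 (s = ((-4/3*(-3) + 1)/(-5 - 10))*(-89) = ((4 + 1)/(-15))*(-89) = (5*(-1/15))*(-89) = -⅓*(-89) = 89/3 ≈ 29.667)
-s = -1*89/3 = -89/3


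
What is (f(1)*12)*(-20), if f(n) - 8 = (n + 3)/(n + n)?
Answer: -2400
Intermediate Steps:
f(n) = 8 + (3 + n)/(2*n) (f(n) = 8 + (n + 3)/(n + n) = 8 + (3 + n)/((2*n)) = 8 + (3 + n)*(1/(2*n)) = 8 + (3 + n)/(2*n))
(f(1)*12)*(-20) = (((½)*(3 + 17*1)/1)*12)*(-20) = (((½)*1*(3 + 17))*12)*(-20) = (((½)*1*20)*12)*(-20) = (10*12)*(-20) = 120*(-20) = -2400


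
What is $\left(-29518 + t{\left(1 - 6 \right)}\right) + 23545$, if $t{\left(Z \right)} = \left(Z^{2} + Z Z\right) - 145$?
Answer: $-6068$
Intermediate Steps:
$t{\left(Z \right)} = -145 + 2 Z^{2}$ ($t{\left(Z \right)} = \left(Z^{2} + Z^{2}\right) - 145 = 2 Z^{2} - 145 = -145 + 2 Z^{2}$)
$\left(-29518 + t{\left(1 - 6 \right)}\right) + 23545 = \left(-29518 - \left(145 - 2 \left(1 - 6\right)^{2}\right)\right) + 23545 = \left(-29518 - \left(145 - 2 \left(-5\right)^{2}\right)\right) + 23545 = \left(-29518 + \left(-145 + 2 \cdot 25\right)\right) + 23545 = \left(-29518 + \left(-145 + 50\right)\right) + 23545 = \left(-29518 - 95\right) + 23545 = -29613 + 23545 = -6068$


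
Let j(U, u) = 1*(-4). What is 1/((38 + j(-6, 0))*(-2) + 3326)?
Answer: 1/3258 ≈ 0.00030694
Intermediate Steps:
j(U, u) = -4
1/((38 + j(-6, 0))*(-2) + 3326) = 1/((38 - 4)*(-2) + 3326) = 1/(34*(-2) + 3326) = 1/(-68 + 3326) = 1/3258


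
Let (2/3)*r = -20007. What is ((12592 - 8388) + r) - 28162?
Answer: -107937/2 ≈ -53969.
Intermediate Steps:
r = -60021/2 (r = (3/2)*(-20007) = -60021/2 ≈ -30011.)
((12592 - 8388) + r) - 28162 = ((12592 - 8388) - 60021/2) - 28162 = (4204 - 60021/2) - 28162 = -51613/2 - 28162 = -107937/2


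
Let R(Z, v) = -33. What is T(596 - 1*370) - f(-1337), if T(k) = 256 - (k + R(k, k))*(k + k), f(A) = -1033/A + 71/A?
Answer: -116293222/1337 ≈ -86981.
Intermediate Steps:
f(A) = -962/A
T(k) = 256 - 2*k*(-33 + k) (T(k) = 256 - (k - 33)*(k + k) = 256 - (-33 + k)*2*k = 256 - 2*k*(-33 + k))
T(596 - 1*370) - f(-1337) = (256 - 2*(596 - 1*370)**2 + 66*(596 - 1*370)) - (-962)/(-1337) = (256 - 2*(596 - 370)**2 + 66*(596 - 370)) - (-962)*(-1)/1337 = (256 - 2*226**2 + 66*226) - 1*962/1337 = (256 - 2*51076 + 14916) - 962/1337 = (256 - 102152 + 14916) - 962/1337 = -86980 - 962/1337 = -116293222/1337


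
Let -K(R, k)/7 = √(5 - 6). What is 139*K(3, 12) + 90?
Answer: 90 - 973*I ≈ 90.0 - 973.0*I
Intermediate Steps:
K(R, k) = -7*I (K(R, k) = -7*√(5 - 6) = -7*I)
139*K(3, 12) + 90 = 139*(-7*I) + 90 = -973*I + 90 = 90 - 973*I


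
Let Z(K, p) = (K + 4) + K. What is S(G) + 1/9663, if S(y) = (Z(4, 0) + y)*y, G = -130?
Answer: 148230421/9663 ≈ 15340.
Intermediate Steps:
Z(K, p) = 4 + 2*K (Z(K, p) = (4 + K) + K = 4 + 2*K)
S(y) = y*(12 + y) (S(y) = ((4 + 2*4) + y)*y = ((4 + 8) + y)*y = (12 + y)*y = y*(12 + y))
S(G) + 1/9663 = -130*(12 - 130) + 1/9663 = -130*(-118) + 1/9663 = 15340 + 1/9663 = 148230421/9663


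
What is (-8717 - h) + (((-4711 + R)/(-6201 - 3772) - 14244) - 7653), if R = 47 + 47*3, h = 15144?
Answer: -456340011/9973 ≈ -45758.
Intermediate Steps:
R = 188 (R = 47 + 141 = 188)
(-8717 - h) + (((-4711 + R)/(-6201 - 3772) - 14244) - 7653) = (-8717 - 1*15144) + (((-4711 + 188)/(-6201 - 3772) - 14244) - 7653) = (-8717 - 15144) + ((-4523/(-9973) - 14244) - 7653) = -23861 + ((-4523*(-1/9973) - 14244) - 7653) = -23861 + ((4523/9973 - 14244) - 7653) = -23861 + (-142050889/9973 - 7653) = -23861 - 218374258/9973 = -456340011/9973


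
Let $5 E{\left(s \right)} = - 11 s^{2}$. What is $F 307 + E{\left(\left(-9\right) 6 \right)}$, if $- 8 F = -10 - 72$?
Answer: $- \frac{65369}{20} \approx -3268.4$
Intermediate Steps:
$E{\left(s \right)} = - \frac{11 s^{2}}{5}$ ($E{\left(s \right)} = \frac{\left(-11\right) s^{2}}{5} = - \frac{11 s^{2}}{5}$)
$F = \frac{41}{4}$ ($F = - \frac{-10 - 72}{8} = \left(- \frac{1}{8}\right) \left(-82\right) = \frac{41}{4} \approx 10.25$)
$F 307 + E{\left(\left(-9\right) 6 \right)} = \frac{41}{4} \cdot 307 - \frac{11 \left(\left(-9\right) 6\right)^{2}}{5} = \frac{12587}{4} - \frac{11 \left(-54\right)^{2}}{5} = \frac{12587}{4} - \frac{32076}{5} = - \frac{65369}{20}$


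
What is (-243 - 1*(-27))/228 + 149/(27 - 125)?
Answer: -4595/1862 ≈ -2.4678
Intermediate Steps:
(-243 - 1*(-27))/228 + 149/(27 - 125) = (-243 + 27)*(1/228) + 149/(-98) = -216*1/228 + 149*(-1/98) = -18/19 - 149/98 = -4595/1862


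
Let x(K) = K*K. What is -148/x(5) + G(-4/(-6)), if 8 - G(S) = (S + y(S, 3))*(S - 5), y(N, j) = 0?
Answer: 1118/225 ≈ 4.9689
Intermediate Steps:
x(K) = K²
G(S) = 8 - S*(-5 + S) (G(S) = 8 - (S + 0)*(S - 5) = 8 - S*(-5 + S))
-148/x(5) + G(-4/(-6)) = -148/(5²) + (8 - (-4/(-6))² + 5*(-4/(-6))) = -148/25 + (8 - (-4*(-⅙))² + 5*(-4*(-⅙))) = -148*1/25 + (8 - (⅔)² + 5*(⅔)) = -148/25 + (8 - 1*4/9 + 10/3) = -148/25 + (8 - 4/9 + 10/3) = -148/25 + 98/9 = 1118/225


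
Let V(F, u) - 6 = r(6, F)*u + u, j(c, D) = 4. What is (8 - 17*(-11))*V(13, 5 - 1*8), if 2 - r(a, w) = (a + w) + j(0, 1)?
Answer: 12870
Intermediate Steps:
r(a, w) = -2 - a - w (r(a, w) = 2 - ((a + w) + 4) = 2 - (4 + a + w) = 2 + (-4 - a - w) = -2 - a - w)
V(F, u) = 6 + u + u*(-8 - F) (V(F, u) = 6 + ((-2 - 1*6 - F)*u + u) = 6 + ((-2 - 6 - F)*u + u) = 6 + ((-8 - F)*u + u) = 6 + (u*(-8 - F) + u) = 6 + (u + u*(-8 - F)) = 6 + u + u*(-8 - F))
(8 - 17*(-11))*V(13, 5 - 1*8) = (8 - 17*(-11))*(6 + (5 - 1*8) - (5 - 1*8)*(8 + 13)) = (8 + 187)*(6 + (5 - 8) - 1*(5 - 8)*21) = 195*(6 - 3 - 1*(-3)*21) = 195*(6 - 3 + 63) = 195*66 = 12870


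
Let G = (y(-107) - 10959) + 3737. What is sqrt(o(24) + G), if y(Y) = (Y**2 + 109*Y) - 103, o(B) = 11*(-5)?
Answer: I*sqrt(7594) ≈ 87.144*I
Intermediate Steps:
o(B) = -55
y(Y) = -103 + Y**2 + 109*Y
G = -7539 (G = ((-103 + (-107)**2 + 109*(-107)) - 10959) + 3737 = ((-103 + 11449 - 11663) - 10959) + 3737 = (-317 - 10959) + 3737 = -11276 + 3737 = -7539)
sqrt(o(24) + G) = sqrt(-55 - 7539) = sqrt(-7594) = I*sqrt(7594)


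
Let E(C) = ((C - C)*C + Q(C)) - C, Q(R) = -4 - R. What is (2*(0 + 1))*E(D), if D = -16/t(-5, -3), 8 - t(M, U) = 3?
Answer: 24/5 ≈ 4.8000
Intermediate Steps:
t(M, U) = 5 (t(M, U) = 8 - 1*3 = 8 - 3 = 5)
D = -16/5 ≈ -3.2000
E(C) = -4 - 2*C (E(C) = ((C - C)*C + (-4 - C)) - C = (0*C + (-4 - C)) - C = (0 + (-4 - C)) - C = (-4 - C) - C = -4 - 2*C)
(2*(0 + 1))*E(D) = (2*(0 + 1))*(-4 - 2*(-16/5)) = (2*1)*(-4 + 32/5) = 2*(12/5) = 24/5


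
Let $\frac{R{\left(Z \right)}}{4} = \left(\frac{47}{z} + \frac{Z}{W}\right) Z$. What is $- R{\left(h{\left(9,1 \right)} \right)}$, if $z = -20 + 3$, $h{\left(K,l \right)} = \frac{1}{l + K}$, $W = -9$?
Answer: $\frac{4247}{3825} \approx 1.1103$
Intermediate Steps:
$h{\left(K,l \right)} = \frac{1}{K + l}$
$z = -17$
$R{\left(Z \right)} = 4 Z \left(- \frac{47}{17} - \frac{Z}{9}\right)$ ($R{\left(Z \right)} = 4 \left(\frac{47}{-17} + \frac{Z}{-9}\right) Z = 4 \left(47 \left(- \frac{1}{17}\right) + Z \left(- \frac{1}{9}\right)\right) Z = 4 \left(- \frac{47}{17} - \frac{Z}{9}\right) Z = 4 Z \left(- \frac{47}{17} - \frac{Z}{9}\right)$)
$- R{\left(h{\left(9,1 \right)} \right)} = - \frac{4 \left(-423 - \frac{17}{9 + 1}\right)}{153 \left(9 + 1\right)} = - \frac{4 \left(-423 - \frac{17}{10}\right)}{153 \cdot 10} = - \frac{4 \left(-4247\right)}{153 \cdot 10 \cdot 10} = \left(-1\right) \left(- \frac{4247}{3825}\right) = \frac{4247}{3825}$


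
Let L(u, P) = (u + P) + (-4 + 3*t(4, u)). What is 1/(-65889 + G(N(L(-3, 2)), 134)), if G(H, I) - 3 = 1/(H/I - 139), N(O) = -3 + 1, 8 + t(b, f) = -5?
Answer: -9314/613662271 ≈ -1.5178e-5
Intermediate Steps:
t(b, f) = -13 (t(b, f) = -8 - 5 = -13)
L(u, P) = -43 + P + u (L(u, P) = (u + P) + (-4 + 3*(-13)) = (P + u) + (-4 - 39) = (P + u) - 43 = -43 + P + u)
N(O) = -2
G(H, I) = 3 + 1/(-139 + H/I) (G(H, I) = 3 + 1/(H/I - 139) = 3 + 1/(-139 + H/I))
1/(-65889 + G(N(L(-3, 2)), 134)) = 1/(-65889 + (-416*134 + 3*(-2))/(-2 - 139*134)) = 1/(-65889 + (-55744 - 6)/(-2 - 18626)) = 1/(-65889 - 55750/(-18628)) = 1/(-65889 - 1/18628*(-55750)) = 1/(-65889 + 27875/9314) = 1/(-613662271/9314) = -9314/613662271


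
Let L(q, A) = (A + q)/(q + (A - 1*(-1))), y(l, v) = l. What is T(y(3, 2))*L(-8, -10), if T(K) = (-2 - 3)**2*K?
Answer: 1350/17 ≈ 79.412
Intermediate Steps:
L(q, A) = (A + q)/(1 + A + q) (L(q, A) = (A + q)/(q + (A + 1)) = (A + q)/(q + (1 + A)) = (A + q)/(1 + A + q))
T(K) = 25*K (T(K) = (-5)**2*K = 25*K)
T(y(3, 2))*L(-8, -10) = (25*3)*((-10 - 8)/(1 - 10 - 8)) = 75*(-18/(-17)) = 75*(-1/17*(-18)) = 75*(18/17) = 1350/17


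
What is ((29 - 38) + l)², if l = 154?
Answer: 21025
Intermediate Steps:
((29 - 38) + l)² = ((29 - 38) + 154)² = (-9 + 154)² = 145² = 21025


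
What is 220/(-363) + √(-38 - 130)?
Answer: -20/33 + 2*I*√42 ≈ -0.60606 + 12.961*I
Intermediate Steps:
220/(-363) + √(-38 - 130) = 220*(-1/363) + √(-168) = -20/33 + 2*I*√42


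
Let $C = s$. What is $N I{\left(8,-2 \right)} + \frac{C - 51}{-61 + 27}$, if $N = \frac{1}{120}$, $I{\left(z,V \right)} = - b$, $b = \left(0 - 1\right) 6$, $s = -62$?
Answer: $\frac{1147}{340} \approx 3.3735$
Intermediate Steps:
$b = -6$ ($b = \left(-1\right) 6 = -6$)
$C = -62$
$I{\left(z,V \right)} = 6$ ($I{\left(z,V \right)} = \left(-1\right) \left(-6\right) = 6$)
$N = \frac{1}{120} \approx 0.0083333$
$N I{\left(8,-2 \right)} + \frac{C - 51}{-61 + 27} = \frac{1}{120} \cdot 6 + \frac{-62 - 51}{-61 + 27} = \frac{1}{20} - \frac{113}{-34} = \frac{1}{20} - - \frac{113}{34} = \frac{1}{20} + \frac{113}{34} = \frac{1147}{340}$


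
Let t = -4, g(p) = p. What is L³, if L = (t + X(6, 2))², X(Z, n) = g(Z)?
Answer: 64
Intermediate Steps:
X(Z, n) = Z
L = 4 (L = (-4 + 6)² = 2² = 4)
L³ = 4³ = 64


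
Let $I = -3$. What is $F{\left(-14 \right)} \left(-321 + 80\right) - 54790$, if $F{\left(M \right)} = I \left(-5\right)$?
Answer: $-58405$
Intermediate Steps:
$F{\left(M \right)} = 15$ ($F{\left(M \right)} = \left(-3\right) \left(-5\right) = 15$)
$F{\left(-14 \right)} \left(-321 + 80\right) - 54790 = 15 \left(-321 + 80\right) - 54790 = 15 \left(-241\right) - 54790 = -3615 - 54790 = -58405$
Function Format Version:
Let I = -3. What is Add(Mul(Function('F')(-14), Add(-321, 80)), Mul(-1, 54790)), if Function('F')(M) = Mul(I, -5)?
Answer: -58405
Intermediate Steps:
Function('F')(M) = 15 (Function('F')(M) = Mul(-3, -5) = 15)
Add(Mul(Function('F')(-14), Add(-321, 80)), Mul(-1, 54790)) = Add(Mul(15, Add(-321, 80)), Mul(-1, 54790)) = Add(Mul(15, -241), -54790) = Add(-3615, -54790) = -58405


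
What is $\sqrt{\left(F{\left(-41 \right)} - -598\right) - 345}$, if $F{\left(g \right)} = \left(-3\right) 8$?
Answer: $\sqrt{229} \approx 15.133$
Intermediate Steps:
$F{\left(g \right)} = -24$
$\sqrt{\left(F{\left(-41 \right)} - -598\right) - 345} = \sqrt{\left(-24 - -598\right) - 345} = \sqrt{\left(-24 + 598\right) - 345} = \sqrt{574 - 345} = \sqrt{229}$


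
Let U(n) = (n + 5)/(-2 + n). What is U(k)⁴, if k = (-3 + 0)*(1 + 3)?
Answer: 1/16 ≈ 0.062500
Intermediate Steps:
k = -12 (k = -3*4 = -12)
U(n) = (5 + n)/(-2 + n)
U(k)⁴ = ((5 - 12)/(-2 - 12))⁴ = (-7/(-14))⁴ = (-1/14*(-7))⁴ = (½)⁴ = 1/16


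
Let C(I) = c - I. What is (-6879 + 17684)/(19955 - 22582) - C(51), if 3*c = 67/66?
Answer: 24212047/520146 ≈ 46.549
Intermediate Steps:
c = 67/198 (c = (67/66)/3 = (67*(1/66))/3 = (1/3)*(67/66) = 67/198 ≈ 0.33838)
C(I) = 67/198 - I
(-6879 + 17684)/(19955 - 22582) - C(51) = (-6879 + 17684)/(19955 - 22582) - (67/198 - 1*51) = 10805/(-2627) - (67/198 - 51) = 10805*(-1/2627) - 1*(-10031/198) = -10805/2627 + 10031/198 = 24212047/520146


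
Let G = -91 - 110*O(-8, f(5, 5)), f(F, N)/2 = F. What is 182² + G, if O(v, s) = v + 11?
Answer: 32703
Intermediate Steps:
f(F, N) = 2*F
O(v, s) = 11 + v
G = -421 (G = -91 - 110*(11 - 8) = -91 - 110*3 = -91 - 330 = -421)
182² + G = 182² - 421 = 33124 - 421 = 32703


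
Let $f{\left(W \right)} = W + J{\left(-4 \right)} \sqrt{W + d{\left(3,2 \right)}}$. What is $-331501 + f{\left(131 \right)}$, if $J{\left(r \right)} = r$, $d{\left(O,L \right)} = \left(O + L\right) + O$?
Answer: $-331370 - 4 \sqrt{139} \approx -3.3142 \cdot 10^{5}$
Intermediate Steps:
$d{\left(O,L \right)} = L + 2 O$ ($d{\left(O,L \right)} = \left(L + O\right) + O = L + 2 O$)
$f{\left(W \right)} = W - 4 \sqrt{8 + W}$ ($f{\left(W \right)} = W - 4 \sqrt{W + \left(2 + 2 \cdot 3\right)} = W - 4 \sqrt{W + \left(2 + 6\right)} = W - 4 \sqrt{W + 8} = W - 4 \sqrt{8 + W}$)
$-331501 + f{\left(131 \right)} = -331501 + \left(131 - 4 \sqrt{8 + 131}\right) = -331501 + \left(131 - 4 \sqrt{139}\right) = -331370 - 4 \sqrt{139}$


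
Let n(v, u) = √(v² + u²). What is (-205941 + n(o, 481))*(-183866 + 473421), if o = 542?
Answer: -59631246255 + 1447775*√21005 ≈ -5.9421e+10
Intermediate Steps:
n(v, u) = √(u² + v²)
(-205941 + n(o, 481))*(-183866 + 473421) = (-205941 + √(481² + 542²))*(-183866 + 473421) = (-205941 + √(231361 + 293764))*289555 = (-205941 + √525125)*289555 = (-205941 + 5*√21005)*289555 = -59631246255 + 1447775*√21005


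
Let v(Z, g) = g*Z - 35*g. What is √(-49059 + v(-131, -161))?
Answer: I*√22333 ≈ 149.44*I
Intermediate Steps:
v(Z, g) = -35*g + Z*g (v(Z, g) = Z*g - 35*g = -35*g + Z*g)
√(-49059 + v(-131, -161)) = √(-49059 - 161*(-35 - 131)) = √(-49059 - 161*(-166)) = √(-49059 + 26726) = √(-22333) = I*√22333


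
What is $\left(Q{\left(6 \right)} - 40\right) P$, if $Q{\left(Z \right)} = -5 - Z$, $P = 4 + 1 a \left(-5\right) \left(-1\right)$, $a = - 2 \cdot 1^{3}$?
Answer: $306$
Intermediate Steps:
$a = -2$ ($a = \left(-2\right) 1 = -2$)
$P = -6$ ($P = 4 + 1 \left(-2\right) \left(-5\right) \left(-1\right) = 4 + \left(-2\right) \left(-5\right) \left(-1\right) = 4 + 10 \left(-1\right) = 4 - 10 = -6$)
$\left(Q{\left(6 \right)} - 40\right) P = \left(\left(-5 - 6\right) - 40\right) \left(-6\right) = \left(-11 - 40\right) \left(-6\right) = \left(-51\right) \left(-6\right) = 306$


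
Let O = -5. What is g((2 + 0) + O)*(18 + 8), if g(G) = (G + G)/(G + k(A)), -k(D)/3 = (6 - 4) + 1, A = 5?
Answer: 13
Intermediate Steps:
k(D) = -9 (k(D) = -3*((6 - 4) + 1) = -3*(2 + 1) = -3*3 = -9)
g(G) = 2*G/(-9 + G) (g(G) = (G + G)/(G - 9) = (2*G)/(-9 + G) = 2*G/(-9 + G))
g((2 + 0) + O)*(18 + 8) = (2*((2 + 0) - 5)/(-9 + ((2 + 0) - 5)))*(18 + 8) = (2*(2 - 5)/(-9 + (2 - 5)))*26 = (2*(-3)/(-9 - 3))*26 = (2*(-3)/(-12))*26 = (2*(-3)*(-1/12))*26 = (½)*26 = 13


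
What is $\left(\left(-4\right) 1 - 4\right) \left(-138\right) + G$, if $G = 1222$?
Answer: $2326$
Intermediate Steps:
$\left(\left(-4\right) 1 - 4\right) \left(-138\right) + G = \left(\left(-4\right) 1 - 4\right) \left(-138\right) + 1222 = \left(-4 - 4\right) \left(-138\right) + 1222 = \left(-8\right) \left(-138\right) + 1222 = 1104 + 1222 = 2326$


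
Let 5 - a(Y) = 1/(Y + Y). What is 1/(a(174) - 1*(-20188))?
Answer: 348/7027163 ≈ 4.9522e-5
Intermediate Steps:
a(Y) = 5 - 1/(2*Y) (a(Y) = 5 - 1/(Y + Y) = 5 - 1/(2*Y))
1/(a(174) - 1*(-20188)) = 1/((5 - 1/2/174) - 1*(-20188)) = 1/((5 - 1/2*1/174) + 20188) = 1/((5 - 1/348) + 20188) = 1/(1739/348 + 20188) = 1/(7027163/348) = 348/7027163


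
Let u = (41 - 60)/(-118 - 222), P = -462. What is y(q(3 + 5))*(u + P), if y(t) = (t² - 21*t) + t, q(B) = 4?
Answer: 2512976/85 ≈ 29564.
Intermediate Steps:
u = 19/340 (u = -19/(-340) = -19*(-1/340) = 19/340 ≈ 0.055882)
y(t) = t² - 20*t
y(q(3 + 5))*(u + P) = (4*(-20 + 4))*(19/340 - 462) = (4*(-16))*(-157061/340) = -64*(-157061/340) = 2512976/85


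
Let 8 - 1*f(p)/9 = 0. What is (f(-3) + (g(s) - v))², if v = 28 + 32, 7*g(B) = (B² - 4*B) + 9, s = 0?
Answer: 8649/49 ≈ 176.51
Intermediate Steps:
f(p) = 72 (f(p) = 72 - 9*0 = 72 + 0 = 72)
g(B) = 9/7 - 4*B/7 + B²/7 (g(B) = ((B² - 4*B) + 9)/7 = (9 + B² - 4*B)/7 = 9/7 - 4*B/7 + B²/7)
v = 60
(f(-3) + (g(s) - v))² = (72 + ((9/7 - 4/7*0 + (⅐)*0²) - 1*60))² = (72 + ((9/7 + 0 + (⅐)*0) - 60))² = (72 + ((9/7 + 0 + 0) - 60))² = (72 + (9/7 - 60))² = (72 - 411/7)² = (93/7)² = 8649/49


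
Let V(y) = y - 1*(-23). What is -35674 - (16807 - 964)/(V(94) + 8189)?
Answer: -296324087/8306 ≈ -35676.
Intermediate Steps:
V(y) = 23 + y (V(y) = y + 23 = 23 + y)
-35674 - (16807 - 964)/(V(94) + 8189) = -35674 - (16807 - 964)/((23 + 94) + 8189) = -35674 - 15843/(117 + 8189) = -35674 - 15843/8306 = -296324087/8306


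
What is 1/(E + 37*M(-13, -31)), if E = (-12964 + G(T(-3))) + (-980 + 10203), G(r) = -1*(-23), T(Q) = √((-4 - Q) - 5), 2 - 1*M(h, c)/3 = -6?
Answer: -1/2830 ≈ -0.00035336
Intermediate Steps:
M(h, c) = 24 (M(h, c) = 6 - 3*(-6) = 6 + 18 = 24)
T(Q) = √(-9 - Q)
G(r) = 23
E = -3718 (E = (-12964 + 23) + (-980 + 10203) = -12941 + 9223 = -3718)
1/(E + 37*M(-13, -31)) = 1/(-3718 + 37*24) = 1/(-3718 + 888) = 1/(-2830) = -1/2830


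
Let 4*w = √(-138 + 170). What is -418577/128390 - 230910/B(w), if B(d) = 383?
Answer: -29806849891/49173370 ≈ -606.16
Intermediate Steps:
w = √2 (w = √(-138 + 170)/4 = √32/4 = (4*√2)/4 = √2 ≈ 1.4142)
-418577/128390 - 230910/B(w) = -418577/128390 - 230910/383 = -29806849891/49173370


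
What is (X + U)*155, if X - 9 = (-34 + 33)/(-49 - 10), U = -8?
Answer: 9300/59 ≈ 157.63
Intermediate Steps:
X = 532/59 (X = 9 + (-34 + 33)/(-49 - 10) = 9 - 1/(-59) = 9 - 1*(-1/59) = 9 + 1/59 = 532/59 ≈ 9.0170)
(X + U)*155 = (532/59 - 8)*155 = (60/59)*155 = 9300/59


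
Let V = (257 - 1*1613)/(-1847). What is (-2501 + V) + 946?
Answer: -2870729/1847 ≈ -1554.3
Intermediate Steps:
V = 1356/1847 (V = (257 - 1613)*(-1/1847) = -1356*(-1/1847) = 1356/1847 ≈ 0.73416)
(-2501 + V) + 946 = (-2501 + 1356/1847) + 946 = -4617991/1847 + 946 = -2870729/1847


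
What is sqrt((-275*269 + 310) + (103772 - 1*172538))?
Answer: I*sqrt(142431) ≈ 377.4*I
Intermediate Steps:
sqrt((-275*269 + 310) + (103772 - 1*172538)) = sqrt((-73975 + 310) + (103772 - 172538)) = sqrt(-73665 - 68766) = sqrt(-142431) = I*sqrt(142431)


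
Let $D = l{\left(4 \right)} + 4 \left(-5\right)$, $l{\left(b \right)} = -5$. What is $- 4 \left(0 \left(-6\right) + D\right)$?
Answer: $100$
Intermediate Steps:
$D = -25$ ($D = -5 + 4 \left(-5\right) = -5 - 20 = -25$)
$- 4 \left(0 \left(-6\right) + D\right) = - 4 \left(0 \left(-6\right) - 25\right) = - 4 \left(0 - 25\right) = \left(-4\right) \left(-25\right) = 100$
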